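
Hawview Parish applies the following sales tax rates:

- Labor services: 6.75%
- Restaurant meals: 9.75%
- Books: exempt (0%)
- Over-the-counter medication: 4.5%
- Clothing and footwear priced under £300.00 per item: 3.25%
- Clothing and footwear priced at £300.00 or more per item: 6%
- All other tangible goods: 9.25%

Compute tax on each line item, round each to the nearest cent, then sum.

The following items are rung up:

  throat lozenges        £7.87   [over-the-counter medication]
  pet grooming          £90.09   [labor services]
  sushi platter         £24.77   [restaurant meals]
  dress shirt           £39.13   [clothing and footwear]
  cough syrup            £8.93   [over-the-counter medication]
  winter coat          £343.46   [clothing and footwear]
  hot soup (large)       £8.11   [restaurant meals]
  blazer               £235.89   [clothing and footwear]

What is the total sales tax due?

Throat lozenges £7.87: over-the-counter medication → 4.5% → £0.35
Pet grooming £90.09: labor services → 6.75% → £6.08
Sushi platter £24.77: restaurant meals → 9.75% → £2.42
Dress shirt £39.13: clothing and footwear, under £300.00 → 3.25% → £1.27
Cough syrup £8.93: over-the-counter medication → 4.5% → £0.40
Winter coat £343.46: clothing and footwear, £300.00 or more → 6% → £20.61
Hot soup (large) £8.11: restaurant meals → 9.75% → £0.79
Blazer £235.89: clothing and footwear, under £300.00 → 3.25% → £7.67
Total tax = £0.35 + £6.08 + £2.42 + £1.27 + £0.40 + £20.61 + £0.79 + £7.67 = £39.59

£39.59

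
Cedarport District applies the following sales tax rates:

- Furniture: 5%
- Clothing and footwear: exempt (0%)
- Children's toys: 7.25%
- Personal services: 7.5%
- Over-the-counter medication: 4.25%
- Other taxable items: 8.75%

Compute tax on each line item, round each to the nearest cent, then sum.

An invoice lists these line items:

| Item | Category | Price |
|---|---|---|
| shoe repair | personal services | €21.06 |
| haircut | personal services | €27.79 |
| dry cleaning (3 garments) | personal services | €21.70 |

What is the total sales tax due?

Shoe repair €21.06: personal services → 7.5% → €1.58
Haircut €27.79: personal services → 7.5% → €2.08
Dry cleaning (3 garments) €21.70: personal services → 7.5% → €1.63
Total tax = €1.58 + €2.08 + €1.63 = €5.29

€5.29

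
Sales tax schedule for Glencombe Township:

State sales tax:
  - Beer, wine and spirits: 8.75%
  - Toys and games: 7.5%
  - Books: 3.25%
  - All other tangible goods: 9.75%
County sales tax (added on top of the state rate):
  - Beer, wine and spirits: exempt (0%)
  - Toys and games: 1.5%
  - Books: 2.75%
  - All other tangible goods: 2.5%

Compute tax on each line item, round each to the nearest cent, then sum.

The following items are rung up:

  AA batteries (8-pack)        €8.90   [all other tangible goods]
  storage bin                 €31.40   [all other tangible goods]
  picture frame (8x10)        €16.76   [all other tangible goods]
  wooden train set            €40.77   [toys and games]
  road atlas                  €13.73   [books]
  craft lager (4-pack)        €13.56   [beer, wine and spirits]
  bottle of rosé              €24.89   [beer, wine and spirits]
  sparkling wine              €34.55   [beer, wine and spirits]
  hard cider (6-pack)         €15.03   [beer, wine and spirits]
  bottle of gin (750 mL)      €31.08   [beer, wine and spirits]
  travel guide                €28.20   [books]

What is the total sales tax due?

€23.60

AA batteries (8-pack) €8.90: all other tangible goods → 9.75% + 2.5% county = 12.25% → €1.09
Storage bin €31.40: all other tangible goods → 9.75% + 2.5% county = 12.25% → €3.85
Picture frame (8x10) €16.76: all other tangible goods → 9.75% + 2.5% county = 12.25% → €2.05
Wooden train set €40.77: toys and games → 7.5% + 1.5% county = 9% → €3.67
Road atlas €13.73: books → 3.25% + 2.75% county = 6% → €0.82
Craft lager (4-pack) €13.56: beer, wine and spirits → 8.75% + 0% county = 8.75% → €1.19
Bottle of rosé €24.89: beer, wine and spirits → 8.75% + 0% county = 8.75% → €2.18
Sparkling wine €34.55: beer, wine and spirits → 8.75% + 0% county = 8.75% → €3.02
Hard cider (6-pack) €15.03: beer, wine and spirits → 8.75% + 0% county = 8.75% → €1.32
Bottle of gin (750 mL) €31.08: beer, wine and spirits → 8.75% + 0% county = 8.75% → €2.72
Travel guide €28.20: books → 3.25% + 2.75% county = 6% → €1.69
Total tax = €1.09 + €3.85 + €2.05 + €3.67 + €0.82 + €1.19 + €2.18 + €3.02 + €1.32 + €2.72 + €1.69 = €23.60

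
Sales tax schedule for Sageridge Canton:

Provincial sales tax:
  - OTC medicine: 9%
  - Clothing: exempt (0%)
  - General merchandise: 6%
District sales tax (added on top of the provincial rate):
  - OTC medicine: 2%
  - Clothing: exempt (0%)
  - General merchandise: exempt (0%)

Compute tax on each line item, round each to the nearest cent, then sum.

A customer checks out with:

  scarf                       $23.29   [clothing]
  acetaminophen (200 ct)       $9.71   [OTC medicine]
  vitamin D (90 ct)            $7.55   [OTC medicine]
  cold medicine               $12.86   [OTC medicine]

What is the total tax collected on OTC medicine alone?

Acetaminophen (200 ct) $9.71: OTC medicine → 9% + 2% district = 11% → $1.07
Vitamin D (90 ct) $7.55: OTC medicine → 9% + 2% district = 11% → $0.83
Cold medicine $12.86: OTC medicine → 9% + 2% district = 11% → $1.41
Tax on OTC medicine = $1.07 + $0.83 + $1.41 = $3.31

$3.31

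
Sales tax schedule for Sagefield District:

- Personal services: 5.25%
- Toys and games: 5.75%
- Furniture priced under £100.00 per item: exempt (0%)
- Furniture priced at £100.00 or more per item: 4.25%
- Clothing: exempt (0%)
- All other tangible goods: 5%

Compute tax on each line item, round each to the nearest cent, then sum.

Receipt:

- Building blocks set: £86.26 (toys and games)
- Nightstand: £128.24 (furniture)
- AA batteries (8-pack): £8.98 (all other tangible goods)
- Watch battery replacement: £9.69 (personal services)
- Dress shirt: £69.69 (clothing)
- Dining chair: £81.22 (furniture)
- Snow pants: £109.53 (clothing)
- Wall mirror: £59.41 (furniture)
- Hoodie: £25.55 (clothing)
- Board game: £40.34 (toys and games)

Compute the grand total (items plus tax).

£632.60

Building blocks set £86.26: toys and games → 5.75% → £4.96
Nightstand £128.24: furniture, £100.00 or more → 4.25% → £5.45
AA batteries (8-pack) £8.98: all other tangible goods → 5% → £0.45
Watch battery replacement £9.69: personal services → 5.25% → £0.51
Dress shirt £69.69: clothing → 0% → £0.00
Dining chair £81.22: furniture, under £100.00 → 0% → £0.00
Snow pants £109.53: clothing → 0% → £0.00
Wall mirror £59.41: furniture, under £100.00 → 0% → £0.00
Hoodie £25.55: clothing → 0% → £0.00
Board game £40.34: toys and games → 5.75% → £2.32
Subtotal = £618.91; tax = £13.69; total due = £632.60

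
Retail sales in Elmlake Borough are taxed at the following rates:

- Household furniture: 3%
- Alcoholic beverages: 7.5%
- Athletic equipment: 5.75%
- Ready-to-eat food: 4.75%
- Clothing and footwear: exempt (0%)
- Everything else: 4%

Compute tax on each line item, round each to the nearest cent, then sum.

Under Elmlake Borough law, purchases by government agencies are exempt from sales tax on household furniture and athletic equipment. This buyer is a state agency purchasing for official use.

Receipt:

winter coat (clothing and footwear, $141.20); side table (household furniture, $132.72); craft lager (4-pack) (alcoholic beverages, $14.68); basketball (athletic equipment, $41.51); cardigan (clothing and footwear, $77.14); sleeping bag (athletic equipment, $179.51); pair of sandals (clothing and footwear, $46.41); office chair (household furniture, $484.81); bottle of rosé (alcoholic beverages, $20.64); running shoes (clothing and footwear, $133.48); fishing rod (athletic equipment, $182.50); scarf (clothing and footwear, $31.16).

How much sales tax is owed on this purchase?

Winter coat $141.20: clothing and footwear → 0% → $0.00
Side table $132.72: household furniture, buyer-exempt → 0% → $0.00
Craft lager (4-pack) $14.68: alcoholic beverages → 7.5% → $1.10
Basketball $41.51: athletic equipment, buyer-exempt → 0% → $0.00
Cardigan $77.14: clothing and footwear → 0% → $0.00
Sleeping bag $179.51: athletic equipment, buyer-exempt → 0% → $0.00
Pair of sandals $46.41: clothing and footwear → 0% → $0.00
Office chair $484.81: household furniture, buyer-exempt → 0% → $0.00
Bottle of rosé $20.64: alcoholic beverages → 7.5% → $1.55
Running shoes $133.48: clothing and footwear → 0% → $0.00
Fishing rod $182.50: athletic equipment, buyer-exempt → 0% → $0.00
Scarf $31.16: clothing and footwear → 0% → $0.00
Total tax = $1.10 + $1.55 = $2.65

$2.65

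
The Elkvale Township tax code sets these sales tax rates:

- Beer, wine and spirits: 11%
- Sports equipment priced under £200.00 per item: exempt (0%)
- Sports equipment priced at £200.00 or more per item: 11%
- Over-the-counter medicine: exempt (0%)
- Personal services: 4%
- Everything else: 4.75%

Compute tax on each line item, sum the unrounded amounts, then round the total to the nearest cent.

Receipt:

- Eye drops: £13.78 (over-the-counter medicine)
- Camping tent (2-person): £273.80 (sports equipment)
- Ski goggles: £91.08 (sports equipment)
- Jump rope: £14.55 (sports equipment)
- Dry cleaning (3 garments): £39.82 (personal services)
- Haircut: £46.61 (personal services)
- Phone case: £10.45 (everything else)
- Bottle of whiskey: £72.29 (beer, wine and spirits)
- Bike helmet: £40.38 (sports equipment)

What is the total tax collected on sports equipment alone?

Camping tent (2-person) £273.80: sports equipment, £200.00 or more → 11% → £30.118
Ski goggles £91.08: sports equipment, under £200.00 → 0% → £0.00
Jump rope £14.55: sports equipment, under £200.00 → 0% → £0.00
Bike helmet £40.38: sports equipment, under £200.00 → 0% → £0.00
Tax on sports equipment: unrounded sum = £30.118 → £30.12

£30.12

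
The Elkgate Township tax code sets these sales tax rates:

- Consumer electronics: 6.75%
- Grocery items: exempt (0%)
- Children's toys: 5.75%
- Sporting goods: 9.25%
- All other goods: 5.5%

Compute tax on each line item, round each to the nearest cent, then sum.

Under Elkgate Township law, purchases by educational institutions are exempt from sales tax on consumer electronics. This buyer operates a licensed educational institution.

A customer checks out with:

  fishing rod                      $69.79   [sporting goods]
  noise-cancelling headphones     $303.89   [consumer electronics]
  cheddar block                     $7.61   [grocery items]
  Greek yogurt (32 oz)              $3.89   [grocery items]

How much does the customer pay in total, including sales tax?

$391.64

Fishing rod $69.79: sporting goods → 9.25% → $6.46
Noise-cancelling headphones $303.89: consumer electronics, buyer-exempt → 0% → $0.00
Cheddar block $7.61: grocery items → 0% → $0.00
Greek yogurt (32 oz) $3.89: grocery items → 0% → $0.00
Subtotal = $385.18; tax = $6.46; total due = $391.64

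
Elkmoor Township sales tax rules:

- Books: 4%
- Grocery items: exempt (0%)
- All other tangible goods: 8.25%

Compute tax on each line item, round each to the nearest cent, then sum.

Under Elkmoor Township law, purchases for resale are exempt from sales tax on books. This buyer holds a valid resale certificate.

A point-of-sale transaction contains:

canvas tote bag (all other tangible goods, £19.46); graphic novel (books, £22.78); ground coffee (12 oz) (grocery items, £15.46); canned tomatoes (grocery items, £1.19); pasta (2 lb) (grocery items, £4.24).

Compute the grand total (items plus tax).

Canvas tote bag £19.46: all other tangible goods → 8.25% → £1.61
Graphic novel £22.78: books, buyer-exempt → 0% → £0.00
Ground coffee (12 oz) £15.46: grocery items → 0% → £0.00
Canned tomatoes £1.19: grocery items → 0% → £0.00
Pasta (2 lb) £4.24: grocery items → 0% → £0.00
Subtotal = £63.13; tax = £1.61; total due = £64.74

£64.74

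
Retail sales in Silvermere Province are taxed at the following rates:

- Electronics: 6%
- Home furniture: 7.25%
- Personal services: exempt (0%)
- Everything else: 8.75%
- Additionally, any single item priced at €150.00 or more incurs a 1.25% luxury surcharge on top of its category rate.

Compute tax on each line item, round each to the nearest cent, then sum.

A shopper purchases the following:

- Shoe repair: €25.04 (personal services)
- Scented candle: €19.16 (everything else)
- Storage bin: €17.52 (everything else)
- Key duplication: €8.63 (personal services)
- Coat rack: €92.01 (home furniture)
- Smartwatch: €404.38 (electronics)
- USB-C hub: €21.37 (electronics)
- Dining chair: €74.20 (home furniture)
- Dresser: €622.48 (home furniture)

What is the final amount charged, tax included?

Shoe repair €25.04: personal services → 0% → €0.00
Scented candle €19.16: everything else → 8.75% → €1.68
Storage bin €17.52: everything else → 8.75% → €1.53
Key duplication €8.63: personal services → 0% → €0.00
Coat rack €92.01: home furniture → 7.25% → €6.67
Smartwatch €404.38: electronics → 6% + 1.25% surcharge = 7.25% → €29.32
USB-C hub €21.37: electronics → 6% → €1.28
Dining chair €74.20: home furniture → 7.25% → €5.38
Dresser €622.48: home furniture → 7.25% + 1.25% surcharge = 8.5% → €52.91
Subtotal = €1284.79; tax = €98.77; total due = €1383.56

€1383.56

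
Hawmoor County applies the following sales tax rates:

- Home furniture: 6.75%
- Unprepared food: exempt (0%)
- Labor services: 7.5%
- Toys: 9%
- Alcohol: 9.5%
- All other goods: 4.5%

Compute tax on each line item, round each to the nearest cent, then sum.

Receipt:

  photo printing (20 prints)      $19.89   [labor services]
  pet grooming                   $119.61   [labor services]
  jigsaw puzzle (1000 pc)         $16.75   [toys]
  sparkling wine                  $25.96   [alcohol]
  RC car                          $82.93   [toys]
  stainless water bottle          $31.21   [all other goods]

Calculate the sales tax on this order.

$23.30

Photo printing (20 prints) $19.89: labor services → 7.5% → $1.49
Pet grooming $119.61: labor services → 7.5% → $8.97
Jigsaw puzzle (1000 pc) $16.75: toys → 9% → $1.51
Sparkling wine $25.96: alcohol → 9.5% → $2.47
RC car $82.93: toys → 9% → $7.46
Stainless water bottle $31.21: all other goods → 4.5% → $1.40
Total tax = $1.49 + $8.97 + $1.51 + $2.47 + $7.46 + $1.40 = $23.30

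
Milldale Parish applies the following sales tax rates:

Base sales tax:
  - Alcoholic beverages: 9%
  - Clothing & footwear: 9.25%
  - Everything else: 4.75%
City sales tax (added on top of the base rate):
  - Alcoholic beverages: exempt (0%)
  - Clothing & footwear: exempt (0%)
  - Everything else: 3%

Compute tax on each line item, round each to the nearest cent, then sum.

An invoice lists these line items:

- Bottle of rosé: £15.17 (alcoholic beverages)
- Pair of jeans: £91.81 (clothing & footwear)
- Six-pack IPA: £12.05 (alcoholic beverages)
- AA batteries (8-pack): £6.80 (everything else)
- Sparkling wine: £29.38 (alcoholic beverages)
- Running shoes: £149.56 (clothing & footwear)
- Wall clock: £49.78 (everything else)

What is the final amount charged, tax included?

£386.35

Bottle of rosé £15.17: alcoholic beverages → 9% + 0% city = 9% → £1.37
Pair of jeans £91.81: clothing & footwear → 9.25% + 0% city = 9.25% → £8.49
Six-pack IPA £12.05: alcoholic beverages → 9% + 0% city = 9% → £1.08
AA batteries (8-pack) £6.80: everything else → 4.75% + 3% city = 7.75% → £0.53
Sparkling wine £29.38: alcoholic beverages → 9% + 0% city = 9% → £2.64
Running shoes £149.56: clothing & footwear → 9.25% + 0% city = 9.25% → £13.83
Wall clock £49.78: everything else → 4.75% + 3% city = 7.75% → £3.86
Subtotal = £354.55; tax = £31.80; total due = £386.35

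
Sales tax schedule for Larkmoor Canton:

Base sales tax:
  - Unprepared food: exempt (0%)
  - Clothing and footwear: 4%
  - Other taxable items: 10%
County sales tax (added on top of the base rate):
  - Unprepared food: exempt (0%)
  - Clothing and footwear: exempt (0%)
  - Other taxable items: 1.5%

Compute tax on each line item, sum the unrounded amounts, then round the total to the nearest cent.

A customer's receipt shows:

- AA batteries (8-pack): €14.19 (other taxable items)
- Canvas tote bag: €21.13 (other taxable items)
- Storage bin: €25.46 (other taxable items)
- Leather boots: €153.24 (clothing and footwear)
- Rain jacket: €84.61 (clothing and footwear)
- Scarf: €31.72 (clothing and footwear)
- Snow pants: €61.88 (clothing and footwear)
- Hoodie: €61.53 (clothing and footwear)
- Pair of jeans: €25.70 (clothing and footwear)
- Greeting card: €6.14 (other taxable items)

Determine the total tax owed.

AA batteries (8-pack) €14.19: other taxable items → 10% + 1.5% county = 11.5% → €1.63185
Canvas tote bag €21.13: other taxable items → 10% + 1.5% county = 11.5% → €2.42995
Storage bin €25.46: other taxable items → 10% + 1.5% county = 11.5% → €2.9279
Leather boots €153.24: clothing and footwear → 4% + 0% county = 4% → €6.1296
Rain jacket €84.61: clothing and footwear → 4% + 0% county = 4% → €3.3844
Scarf €31.72: clothing and footwear → 4% + 0% county = 4% → €1.2688
Snow pants €61.88: clothing and footwear → 4% + 0% county = 4% → €2.4752
Hoodie €61.53: clothing and footwear → 4% + 0% county = 4% → €2.4612
Pair of jeans €25.70: clothing and footwear → 4% + 0% county = 4% → €1.028
Greeting card €6.14: other taxable items → 10% + 1.5% county = 11.5% → €0.7061
Unrounded tax sum = €24.443 → €24.44

€24.44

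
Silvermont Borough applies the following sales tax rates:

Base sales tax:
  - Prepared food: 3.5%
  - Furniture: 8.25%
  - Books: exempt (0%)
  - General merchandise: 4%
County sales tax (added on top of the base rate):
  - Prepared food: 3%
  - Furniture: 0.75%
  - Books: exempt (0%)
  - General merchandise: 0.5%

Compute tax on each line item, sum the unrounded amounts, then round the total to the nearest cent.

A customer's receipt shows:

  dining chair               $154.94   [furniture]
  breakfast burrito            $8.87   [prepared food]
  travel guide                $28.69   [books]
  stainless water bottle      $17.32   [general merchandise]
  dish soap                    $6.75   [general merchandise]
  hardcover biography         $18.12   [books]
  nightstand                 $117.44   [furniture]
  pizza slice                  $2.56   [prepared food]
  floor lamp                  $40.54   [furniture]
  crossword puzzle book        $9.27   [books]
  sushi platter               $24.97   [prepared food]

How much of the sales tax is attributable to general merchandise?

$1.08

Stainless water bottle $17.32: general merchandise → 4% + 0.5% county = 4.5% → $0.7794
Dish soap $6.75: general merchandise → 4% + 0.5% county = 4.5% → $0.30375
Tax on general merchandise: unrounded sum = $1.08315 → $1.08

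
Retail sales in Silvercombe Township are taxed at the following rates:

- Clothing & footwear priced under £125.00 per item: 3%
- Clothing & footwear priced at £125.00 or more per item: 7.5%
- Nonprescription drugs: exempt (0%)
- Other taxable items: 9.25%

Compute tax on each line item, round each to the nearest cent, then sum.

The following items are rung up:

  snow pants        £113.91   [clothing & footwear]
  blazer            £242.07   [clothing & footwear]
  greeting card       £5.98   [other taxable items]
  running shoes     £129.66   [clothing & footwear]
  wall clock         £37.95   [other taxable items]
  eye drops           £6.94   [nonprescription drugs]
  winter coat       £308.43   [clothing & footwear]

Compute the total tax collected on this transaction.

£58.49

Snow pants £113.91: clothing & footwear, under £125.00 → 3% → £3.42
Blazer £242.07: clothing & footwear, £125.00 or more → 7.5% → £18.16
Greeting card £5.98: other taxable items → 9.25% → £0.55
Running shoes £129.66: clothing & footwear, £125.00 or more → 7.5% → £9.72
Wall clock £37.95: other taxable items → 9.25% → £3.51
Eye drops £6.94: nonprescription drugs → 0% → £0.00
Winter coat £308.43: clothing & footwear, £125.00 or more → 7.5% → £23.13
Total tax = £3.42 + £18.16 + £0.55 + £9.72 + £3.51 + £23.13 = £58.49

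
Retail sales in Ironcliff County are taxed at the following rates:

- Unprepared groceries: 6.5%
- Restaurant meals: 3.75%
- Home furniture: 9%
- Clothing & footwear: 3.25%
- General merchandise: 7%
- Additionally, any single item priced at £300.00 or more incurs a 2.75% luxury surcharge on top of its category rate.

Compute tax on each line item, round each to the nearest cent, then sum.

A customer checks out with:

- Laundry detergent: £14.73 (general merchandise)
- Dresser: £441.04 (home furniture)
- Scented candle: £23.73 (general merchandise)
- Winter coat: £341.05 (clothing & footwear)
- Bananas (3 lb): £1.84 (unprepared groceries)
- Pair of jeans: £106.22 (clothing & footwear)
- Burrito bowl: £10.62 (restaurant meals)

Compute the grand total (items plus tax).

Laundry detergent £14.73: general merchandise → 7% → £1.03
Dresser £441.04: home furniture → 9% + 2.75% surcharge = 11.75% → £51.82
Scented candle £23.73: general merchandise → 7% → £1.66
Winter coat £341.05: clothing & footwear → 3.25% + 2.75% surcharge = 6% → £20.46
Bananas (3 lb) £1.84: unprepared groceries → 6.5% → £0.12
Pair of jeans £106.22: clothing & footwear → 3.25% → £3.45
Burrito bowl £10.62: restaurant meals → 3.75% → £0.40
Subtotal = £939.23; tax = £78.94; total due = £1018.17

£1018.17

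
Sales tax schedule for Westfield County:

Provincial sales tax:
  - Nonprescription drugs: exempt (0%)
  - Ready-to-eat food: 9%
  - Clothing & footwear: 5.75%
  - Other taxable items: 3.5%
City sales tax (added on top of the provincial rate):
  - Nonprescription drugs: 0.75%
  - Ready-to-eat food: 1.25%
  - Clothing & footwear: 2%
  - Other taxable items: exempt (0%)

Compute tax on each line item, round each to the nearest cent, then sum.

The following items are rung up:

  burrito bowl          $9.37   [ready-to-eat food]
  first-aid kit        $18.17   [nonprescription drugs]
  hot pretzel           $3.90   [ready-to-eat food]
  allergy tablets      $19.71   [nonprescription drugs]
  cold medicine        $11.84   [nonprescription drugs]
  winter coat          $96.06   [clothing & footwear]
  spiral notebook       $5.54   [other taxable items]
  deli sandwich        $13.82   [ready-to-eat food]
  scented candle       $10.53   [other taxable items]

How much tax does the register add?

$11.16

Burrito bowl $9.37: ready-to-eat food → 9% + 1.25% city = 10.25% → $0.96
First-aid kit $18.17: nonprescription drugs → 0% + 0.75% city = 0.75% → $0.14
Hot pretzel $3.90: ready-to-eat food → 9% + 1.25% city = 10.25% → $0.40
Allergy tablets $19.71: nonprescription drugs → 0% + 0.75% city = 0.75% → $0.15
Cold medicine $11.84: nonprescription drugs → 0% + 0.75% city = 0.75% → $0.09
Winter coat $96.06: clothing & footwear → 5.75% + 2% city = 7.75% → $7.44
Spiral notebook $5.54: other taxable items → 3.5% + 0% city = 3.5% → $0.19
Deli sandwich $13.82: ready-to-eat food → 9% + 1.25% city = 10.25% → $1.42
Scented candle $10.53: other taxable items → 3.5% + 0% city = 3.5% → $0.37
Total tax = $0.96 + $0.14 + $0.40 + $0.15 + $0.09 + $7.44 + $0.19 + $1.42 + $0.37 = $11.16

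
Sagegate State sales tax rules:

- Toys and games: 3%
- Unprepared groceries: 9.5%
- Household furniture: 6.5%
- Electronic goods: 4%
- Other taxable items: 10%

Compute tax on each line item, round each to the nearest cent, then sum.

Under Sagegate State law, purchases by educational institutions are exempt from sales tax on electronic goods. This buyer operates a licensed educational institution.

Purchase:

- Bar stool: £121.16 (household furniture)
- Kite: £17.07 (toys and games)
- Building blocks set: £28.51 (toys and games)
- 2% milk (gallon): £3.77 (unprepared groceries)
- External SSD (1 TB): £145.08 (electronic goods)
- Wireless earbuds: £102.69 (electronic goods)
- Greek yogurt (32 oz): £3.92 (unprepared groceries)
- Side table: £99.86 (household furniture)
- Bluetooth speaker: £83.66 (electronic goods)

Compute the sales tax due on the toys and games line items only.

£1.37

Kite £17.07: toys and games → 3% → £0.51
Building blocks set £28.51: toys and games → 3% → £0.86
Tax on toys and games = £0.51 + £0.86 = £1.37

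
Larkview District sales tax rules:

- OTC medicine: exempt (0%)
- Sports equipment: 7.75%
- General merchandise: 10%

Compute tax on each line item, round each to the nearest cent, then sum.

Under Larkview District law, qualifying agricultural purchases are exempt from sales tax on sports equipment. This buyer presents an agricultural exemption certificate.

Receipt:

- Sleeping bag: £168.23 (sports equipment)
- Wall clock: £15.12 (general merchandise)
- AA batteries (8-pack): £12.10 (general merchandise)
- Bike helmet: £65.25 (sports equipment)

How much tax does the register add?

Sleeping bag £168.23: sports equipment, buyer-exempt → 0% → £0.00
Wall clock £15.12: general merchandise → 10% → £1.51
AA batteries (8-pack) £12.10: general merchandise → 10% → £1.21
Bike helmet £65.25: sports equipment, buyer-exempt → 0% → £0.00
Total tax = £1.51 + £1.21 = £2.72

£2.72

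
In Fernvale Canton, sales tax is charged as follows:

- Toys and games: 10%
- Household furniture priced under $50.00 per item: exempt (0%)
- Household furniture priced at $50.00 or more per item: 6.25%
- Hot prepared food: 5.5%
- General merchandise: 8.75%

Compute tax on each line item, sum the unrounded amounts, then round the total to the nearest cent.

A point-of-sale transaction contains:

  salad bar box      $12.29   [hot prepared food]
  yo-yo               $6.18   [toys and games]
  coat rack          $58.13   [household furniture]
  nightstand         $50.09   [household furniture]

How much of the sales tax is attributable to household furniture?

$6.76

Coat rack $58.13: household furniture, $50.00 or more → 6.25% → $3.633125
Nightstand $50.09: household furniture, $50.00 or more → 6.25% → $3.130625
Tax on household furniture: unrounded sum = $6.76375 → $6.76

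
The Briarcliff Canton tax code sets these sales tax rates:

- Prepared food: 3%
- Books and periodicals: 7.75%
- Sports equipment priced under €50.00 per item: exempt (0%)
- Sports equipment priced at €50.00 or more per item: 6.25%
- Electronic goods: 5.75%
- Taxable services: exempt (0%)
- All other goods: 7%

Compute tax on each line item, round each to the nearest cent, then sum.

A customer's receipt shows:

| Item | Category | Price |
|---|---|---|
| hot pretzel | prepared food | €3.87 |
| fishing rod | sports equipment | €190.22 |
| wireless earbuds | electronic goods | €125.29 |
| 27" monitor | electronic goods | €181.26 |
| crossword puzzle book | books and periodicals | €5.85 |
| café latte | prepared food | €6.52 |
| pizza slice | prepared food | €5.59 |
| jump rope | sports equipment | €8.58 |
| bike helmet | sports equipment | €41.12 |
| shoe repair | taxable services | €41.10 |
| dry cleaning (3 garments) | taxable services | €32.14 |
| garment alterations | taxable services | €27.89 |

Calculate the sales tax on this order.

€30.45

Hot pretzel €3.87: prepared food → 3% → €0.12
Fishing rod €190.22: sports equipment, €50.00 or more → 6.25% → €11.89
Wireless earbuds €125.29: electronic goods → 5.75% → €7.20
27" monitor €181.26: electronic goods → 5.75% → €10.42
Crossword puzzle book €5.85: books and periodicals → 7.75% → €0.45
Café latte €6.52: prepared food → 3% → €0.20
Pizza slice €5.59: prepared food → 3% → €0.17
Jump rope €8.58: sports equipment, under €50.00 → 0% → €0.00
Bike helmet €41.12: sports equipment, under €50.00 → 0% → €0.00
Shoe repair €41.10: taxable services → 0% → €0.00
Dry cleaning (3 garments) €32.14: taxable services → 0% → €0.00
Garment alterations €27.89: taxable services → 0% → €0.00
Total tax = €0.12 + €11.89 + €7.20 + €10.42 + €0.45 + €0.20 + €0.17 = €30.45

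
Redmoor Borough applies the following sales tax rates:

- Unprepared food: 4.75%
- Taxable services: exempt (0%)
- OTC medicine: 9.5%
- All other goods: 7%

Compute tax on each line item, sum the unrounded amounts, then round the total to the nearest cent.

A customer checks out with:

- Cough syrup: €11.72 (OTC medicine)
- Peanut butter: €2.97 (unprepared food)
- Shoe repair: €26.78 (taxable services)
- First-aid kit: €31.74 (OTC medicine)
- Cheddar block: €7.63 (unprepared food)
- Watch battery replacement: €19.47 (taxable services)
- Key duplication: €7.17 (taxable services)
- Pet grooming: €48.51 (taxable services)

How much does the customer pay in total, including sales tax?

Cough syrup €11.72: OTC medicine → 9.5% → €1.1134
Peanut butter €2.97: unprepared food → 4.75% → €0.141075
Shoe repair €26.78: taxable services → 0% → €0.00
First-aid kit €31.74: OTC medicine → 9.5% → €3.0153
Cheddar block €7.63: unprepared food → 4.75% → €0.362425
Watch battery replacement €19.47: taxable services → 0% → €0.00
Key duplication €7.17: taxable services → 0% → €0.00
Pet grooming €48.51: taxable services → 0% → €0.00
Subtotal = €155.99; unrounded tax = €4.6322 → €4.63; total due = €160.62

€160.62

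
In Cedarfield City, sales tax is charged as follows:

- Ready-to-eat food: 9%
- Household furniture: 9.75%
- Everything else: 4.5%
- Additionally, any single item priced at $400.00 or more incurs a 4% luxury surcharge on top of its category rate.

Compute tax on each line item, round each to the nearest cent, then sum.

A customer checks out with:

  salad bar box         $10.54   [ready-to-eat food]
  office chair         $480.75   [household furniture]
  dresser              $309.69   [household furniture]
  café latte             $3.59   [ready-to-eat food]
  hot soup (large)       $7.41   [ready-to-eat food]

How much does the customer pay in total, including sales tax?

$910.21

Salad bar box $10.54: ready-to-eat food → 9% → $0.95
Office chair $480.75: household furniture → 9.75% + 4% surcharge = 13.75% → $66.10
Dresser $309.69: household furniture → 9.75% → $30.19
Café latte $3.59: ready-to-eat food → 9% → $0.32
Hot soup (large) $7.41: ready-to-eat food → 9% → $0.67
Subtotal = $811.98; tax = $98.23; total due = $910.21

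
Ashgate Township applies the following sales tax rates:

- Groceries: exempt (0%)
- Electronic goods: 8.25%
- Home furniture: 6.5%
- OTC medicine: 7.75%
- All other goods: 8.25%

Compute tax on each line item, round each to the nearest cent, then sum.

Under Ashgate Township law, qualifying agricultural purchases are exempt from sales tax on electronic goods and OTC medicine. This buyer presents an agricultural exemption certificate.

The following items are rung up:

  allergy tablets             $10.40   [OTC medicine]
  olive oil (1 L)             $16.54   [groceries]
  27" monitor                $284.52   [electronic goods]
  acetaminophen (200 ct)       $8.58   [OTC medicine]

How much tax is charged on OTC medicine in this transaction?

$0.00

Allergy tablets $10.40: OTC medicine, buyer-exempt → 0% → $0.00
Acetaminophen (200 ct) $8.58: OTC medicine, buyer-exempt → 0% → $0.00
Tax on OTC medicine = $0.00 + $0.00 = $0.00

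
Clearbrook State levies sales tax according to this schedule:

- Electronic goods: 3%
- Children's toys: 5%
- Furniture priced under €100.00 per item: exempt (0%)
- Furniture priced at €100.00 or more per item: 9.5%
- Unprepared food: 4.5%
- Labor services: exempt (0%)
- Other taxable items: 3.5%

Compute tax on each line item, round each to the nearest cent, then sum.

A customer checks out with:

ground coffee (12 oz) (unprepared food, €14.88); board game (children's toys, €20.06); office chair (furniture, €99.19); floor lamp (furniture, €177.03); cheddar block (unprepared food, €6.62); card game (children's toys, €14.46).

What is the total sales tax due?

€19.51

Ground coffee (12 oz) €14.88: unprepared food → 4.5% → €0.67
Board game €20.06: children's toys → 5% → €1.00
Office chair €99.19: furniture, under €100.00 → 0% → €0.00
Floor lamp €177.03: furniture, €100.00 or more → 9.5% → €16.82
Cheddar block €6.62: unprepared food → 4.5% → €0.30
Card game €14.46: children's toys → 5% → €0.72
Total tax = €0.67 + €1.00 + €16.82 + €0.30 + €0.72 = €19.51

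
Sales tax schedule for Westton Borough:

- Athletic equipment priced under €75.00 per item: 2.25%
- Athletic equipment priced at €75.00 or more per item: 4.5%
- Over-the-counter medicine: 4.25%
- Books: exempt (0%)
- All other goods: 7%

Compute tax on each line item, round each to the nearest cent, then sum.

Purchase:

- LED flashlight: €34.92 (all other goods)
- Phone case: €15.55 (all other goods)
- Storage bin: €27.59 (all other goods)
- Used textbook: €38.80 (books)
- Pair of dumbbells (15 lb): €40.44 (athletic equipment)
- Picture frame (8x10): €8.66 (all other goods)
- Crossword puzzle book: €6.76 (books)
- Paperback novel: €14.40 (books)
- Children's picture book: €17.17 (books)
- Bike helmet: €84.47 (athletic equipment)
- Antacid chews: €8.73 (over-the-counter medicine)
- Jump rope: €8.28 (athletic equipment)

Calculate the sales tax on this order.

LED flashlight €34.92: all other goods → 7% → €2.44
Phone case €15.55: all other goods → 7% → €1.09
Storage bin €27.59: all other goods → 7% → €1.93
Used textbook €38.80: books → 0% → €0.00
Pair of dumbbells (15 lb) €40.44: athletic equipment, under €75.00 → 2.25% → €0.91
Picture frame (8x10) €8.66: all other goods → 7% → €0.61
Crossword puzzle book €6.76: books → 0% → €0.00
Paperback novel €14.40: books → 0% → €0.00
Children's picture book €17.17: books → 0% → €0.00
Bike helmet €84.47: athletic equipment, €75.00 or more → 4.5% → €3.80
Antacid chews €8.73: over-the-counter medicine → 4.25% → €0.37
Jump rope €8.28: athletic equipment, under €75.00 → 2.25% → €0.19
Total tax = €2.44 + €1.09 + €1.93 + €0.91 + €0.61 + €3.80 + €0.37 + €0.19 = €11.34

€11.34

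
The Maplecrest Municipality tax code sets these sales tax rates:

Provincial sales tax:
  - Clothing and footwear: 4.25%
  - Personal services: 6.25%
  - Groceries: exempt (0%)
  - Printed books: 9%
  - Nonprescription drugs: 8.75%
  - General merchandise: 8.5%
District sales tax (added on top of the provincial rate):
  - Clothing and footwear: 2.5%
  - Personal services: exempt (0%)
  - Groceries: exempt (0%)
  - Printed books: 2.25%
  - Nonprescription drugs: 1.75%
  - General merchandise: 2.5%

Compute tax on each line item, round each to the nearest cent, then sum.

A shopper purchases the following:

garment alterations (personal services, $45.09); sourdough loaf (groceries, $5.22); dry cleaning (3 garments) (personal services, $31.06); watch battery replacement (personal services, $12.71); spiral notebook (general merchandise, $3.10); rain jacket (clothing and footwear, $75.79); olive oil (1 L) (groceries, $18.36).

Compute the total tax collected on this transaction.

Garment alterations $45.09: personal services → 6.25% + 0% district = 6.25% → $2.82
Sourdough loaf $5.22: groceries → 0% + 0% district = 0% → $0.00
Dry cleaning (3 garments) $31.06: personal services → 6.25% + 0% district = 6.25% → $1.94
Watch battery replacement $12.71: personal services → 6.25% + 0% district = 6.25% → $0.79
Spiral notebook $3.10: general merchandise → 8.5% + 2.5% district = 11% → $0.34
Rain jacket $75.79: clothing and footwear → 4.25% + 2.5% district = 6.75% → $5.12
Olive oil (1 L) $18.36: groceries → 0% + 0% district = 0% → $0.00
Total tax = $2.82 + $1.94 + $0.79 + $0.34 + $5.12 = $11.01

$11.01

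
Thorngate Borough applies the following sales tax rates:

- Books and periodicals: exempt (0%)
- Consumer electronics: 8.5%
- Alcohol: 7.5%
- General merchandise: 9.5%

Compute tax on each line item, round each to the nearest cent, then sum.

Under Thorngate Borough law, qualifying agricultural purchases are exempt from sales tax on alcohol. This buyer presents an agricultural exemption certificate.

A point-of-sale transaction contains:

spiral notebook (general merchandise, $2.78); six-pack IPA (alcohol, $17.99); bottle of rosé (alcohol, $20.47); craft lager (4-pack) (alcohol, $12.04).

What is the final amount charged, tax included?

$53.54

Spiral notebook $2.78: general merchandise → 9.5% → $0.26
Six-pack IPA $17.99: alcohol, buyer-exempt → 0% → $0.00
Bottle of rosé $20.47: alcohol, buyer-exempt → 0% → $0.00
Craft lager (4-pack) $12.04: alcohol, buyer-exempt → 0% → $0.00
Subtotal = $53.28; tax = $0.26; total due = $53.54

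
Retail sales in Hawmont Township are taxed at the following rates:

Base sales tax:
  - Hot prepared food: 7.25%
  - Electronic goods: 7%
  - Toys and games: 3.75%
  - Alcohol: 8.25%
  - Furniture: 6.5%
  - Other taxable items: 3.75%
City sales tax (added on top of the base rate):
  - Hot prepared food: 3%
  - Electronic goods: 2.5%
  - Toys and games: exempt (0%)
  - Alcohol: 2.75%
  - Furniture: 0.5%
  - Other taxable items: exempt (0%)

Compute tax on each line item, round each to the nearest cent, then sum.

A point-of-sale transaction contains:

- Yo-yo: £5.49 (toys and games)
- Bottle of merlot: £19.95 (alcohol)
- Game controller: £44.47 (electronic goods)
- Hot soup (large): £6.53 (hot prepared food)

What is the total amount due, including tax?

Yo-yo £5.49: toys and games → 3.75% + 0% city = 3.75% → £0.21
Bottle of merlot £19.95: alcohol → 8.25% + 2.75% city = 11% → £2.19
Game controller £44.47: electronic goods → 7% + 2.5% city = 9.5% → £4.22
Hot soup (large) £6.53: hot prepared food → 7.25% + 3% city = 10.25% → £0.67
Subtotal = £76.44; tax = £7.29; total due = £83.73

£83.73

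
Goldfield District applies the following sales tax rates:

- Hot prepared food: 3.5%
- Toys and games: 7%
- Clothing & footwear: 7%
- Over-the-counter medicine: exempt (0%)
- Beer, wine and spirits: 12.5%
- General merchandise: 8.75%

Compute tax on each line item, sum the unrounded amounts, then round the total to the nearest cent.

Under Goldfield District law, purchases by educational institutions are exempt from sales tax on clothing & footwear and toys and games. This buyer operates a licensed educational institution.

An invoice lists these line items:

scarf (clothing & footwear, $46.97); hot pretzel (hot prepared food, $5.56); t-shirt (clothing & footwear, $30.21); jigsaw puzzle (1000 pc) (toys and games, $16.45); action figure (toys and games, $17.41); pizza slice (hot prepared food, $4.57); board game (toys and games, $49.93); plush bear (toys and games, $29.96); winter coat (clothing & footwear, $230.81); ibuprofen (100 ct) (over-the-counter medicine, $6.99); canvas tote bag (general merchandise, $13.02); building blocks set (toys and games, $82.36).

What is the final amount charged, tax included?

Scarf $46.97: clothing & footwear, buyer-exempt → 0% → $0.00
Hot pretzel $5.56: hot prepared food → 3.5% → $0.1946
T-shirt $30.21: clothing & footwear, buyer-exempt → 0% → $0.00
Jigsaw puzzle (1000 pc) $16.45: toys and games, buyer-exempt → 0% → $0.00
Action figure $17.41: toys and games, buyer-exempt → 0% → $0.00
Pizza slice $4.57: hot prepared food → 3.5% → $0.15995
Board game $49.93: toys and games, buyer-exempt → 0% → $0.00
Plush bear $29.96: toys and games, buyer-exempt → 0% → $0.00
Winter coat $230.81: clothing & footwear, buyer-exempt → 0% → $0.00
Ibuprofen (100 ct) $6.99: over-the-counter medicine → 0% → $0.00
Canvas tote bag $13.02: general merchandise → 8.75% → $1.13925
Building blocks set $82.36: toys and games, buyer-exempt → 0% → $0.00
Subtotal = $534.24; unrounded tax = $1.4938 → $1.49; total due = $535.73

$535.73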